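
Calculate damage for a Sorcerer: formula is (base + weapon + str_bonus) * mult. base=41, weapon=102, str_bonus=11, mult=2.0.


Sum base + weapon + str = 41 + 102 + 11 = 154
Multiply by 2.0:
154 * 2.0 = 308.0

308.0 damage


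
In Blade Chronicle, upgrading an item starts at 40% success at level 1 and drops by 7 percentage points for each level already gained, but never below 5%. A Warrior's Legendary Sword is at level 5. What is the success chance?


raw_rate = 40 - 7 * (5 - 1)
= 40 - 7 * 4
= 40 - 28
= 12
Apply floor: max(12, 5) = 12%

12%


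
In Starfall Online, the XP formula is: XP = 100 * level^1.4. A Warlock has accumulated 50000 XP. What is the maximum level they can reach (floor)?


XP = 100 * level^1.4, so level = (XP / 100)^(1/1.4)
= (50000 / 100)^(1/1.4)
= 500.0^0.7143
= 84.6907
Floor: level = 84

level 84


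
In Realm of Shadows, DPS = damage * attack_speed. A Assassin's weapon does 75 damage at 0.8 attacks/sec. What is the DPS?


DPS = damage * attack_speed
= 75 * 0.8
= 60.0

60.0 DPS


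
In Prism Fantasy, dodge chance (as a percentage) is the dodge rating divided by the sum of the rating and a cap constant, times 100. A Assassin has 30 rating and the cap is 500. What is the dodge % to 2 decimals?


dodge% = 30 / (30 + 500) * 100
= 30 / 530 * 100
= 0.056604 * 100
= 5.66%

5.66%


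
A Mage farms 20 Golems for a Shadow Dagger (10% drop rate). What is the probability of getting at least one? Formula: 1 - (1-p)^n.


P(at least one) = 1 - P(none) = 1 - (1-p)^n
p = 10/100 = 0.1
1 - p = 0.9
(1 - p)^20 = 0.9^20 = 0.121577
P(at least one) = 1 - 0.121577 = 0.8784

0.8784


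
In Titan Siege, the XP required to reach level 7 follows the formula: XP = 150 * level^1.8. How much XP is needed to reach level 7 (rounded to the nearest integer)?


XP = 150 * level^1.8
Substitute level = 7:
XP = 150 * 7^1.8
= 150 * 33.2029
= 4980

4980 XP


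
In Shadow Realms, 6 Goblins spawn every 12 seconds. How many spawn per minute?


Spawns per minute = count * (60 / interval)
= 6 * (60 / 12)
= 6 * 5.0
= 30.0

30.0 per minute


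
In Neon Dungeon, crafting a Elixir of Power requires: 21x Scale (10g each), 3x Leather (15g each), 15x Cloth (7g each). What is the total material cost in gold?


Cost breakdown:
  Scale: 21 * 10 = 210
  Leather: 3 * 15 = 45
  Cloth: 15 * 7 = 105
Total = 210 + 45 + 105 = 360

360 gold


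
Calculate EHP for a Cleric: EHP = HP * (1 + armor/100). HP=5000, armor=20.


EHP = 5000 * (1 + 20/100)
= 5000 * (1 + 0.2)
= 5000 * 1.2
= 6000.0

6000.0 EHP


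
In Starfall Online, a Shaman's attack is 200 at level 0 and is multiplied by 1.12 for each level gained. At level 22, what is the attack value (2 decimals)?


value = base * growth^level
= 200 * 1.12^22
= 200 * 12.10031
= 2420.06

2420.06 attack


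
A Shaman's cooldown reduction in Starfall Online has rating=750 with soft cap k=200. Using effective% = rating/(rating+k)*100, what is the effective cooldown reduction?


effective% = rating / (rating + k) * 100
= 750 / (750 + 200) * 100
= 750 / 950 * 100
= 0.789474 * 100
= 78.95%

78.95%


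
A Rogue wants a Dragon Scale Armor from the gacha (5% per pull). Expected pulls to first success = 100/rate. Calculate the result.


Expected pulls for a geometric distribution = 1/p = 100 / rate%
= 100 / 5
= 20.0

20.0 pulls


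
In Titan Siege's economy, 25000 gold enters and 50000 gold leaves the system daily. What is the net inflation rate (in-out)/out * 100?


Net gold = 25000 - 50000 = -25000
Inflation rate = net / sunk * 100 = -25000 / 50000 * 100
= -0.5 * 100
= -50.00%

-50.00%


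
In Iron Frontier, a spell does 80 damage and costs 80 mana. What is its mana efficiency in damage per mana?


Efficiency = damage / mana
= 80 / 80
= 1.00

1.00 dmg/mana


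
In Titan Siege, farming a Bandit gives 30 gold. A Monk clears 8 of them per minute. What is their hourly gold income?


Gold per minute = 30 * 8 = 240
Gold per hour = 240 * 60 = 14400

14400 gold/hour


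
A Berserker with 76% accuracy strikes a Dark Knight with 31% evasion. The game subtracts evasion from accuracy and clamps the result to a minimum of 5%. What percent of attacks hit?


accuracy - evasion = 76 - 31 = 45
Apply floor: max(45, 5) = 45
Hit chance = 45%

45%


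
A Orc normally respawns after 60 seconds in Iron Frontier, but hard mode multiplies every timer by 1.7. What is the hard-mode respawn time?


Respawn time = base * multiplier
= 60 * 1.7
= 102.0 seconds

102.0 seconds


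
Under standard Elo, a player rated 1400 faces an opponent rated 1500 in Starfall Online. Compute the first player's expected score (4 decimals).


Elo expected score: Ea = 1/(1 + 10^((Rb-Ra)/400))
Rb - Ra = 1500 - 1400 = 100
(Rb-Ra)/400 = 100/400 = 0.25
10^0.25 = 1.778279
Ea = 1/(1 + 1.778279) = 1/2.778279 = 0.3599

0.3599


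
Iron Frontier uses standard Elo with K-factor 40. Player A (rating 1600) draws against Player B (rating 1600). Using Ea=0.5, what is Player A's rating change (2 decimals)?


Elo update: delta = K * (S - Ea), where S = 0.5 (draws)
S - Ea = 0.5 - 0.5 = 0.0
Rating change = 40 * 0.0
= 0.00

0.00 rating points


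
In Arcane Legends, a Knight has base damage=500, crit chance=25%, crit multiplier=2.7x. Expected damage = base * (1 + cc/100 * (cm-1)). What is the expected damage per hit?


E[dmg] = base * (1 + crit_chance * (crit_mult - 1))
cc as decimal = 25/100 = 0.25
cm - 1 = 2.7 - 1 = 1.7
Bonus factor = 0.25 * 1.7 = 0.425
Total multiplier = 1 + 0.425 = 1.425
Expected damage = 500 * 1.425 = 712.50

712.50 damage


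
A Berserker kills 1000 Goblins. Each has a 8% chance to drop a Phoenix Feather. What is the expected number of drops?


Expected drops = kills * (drop_rate / 100)
= 1000 * (8 / 100)
= 1000 * 0.08
= 80.0

80.0 drops


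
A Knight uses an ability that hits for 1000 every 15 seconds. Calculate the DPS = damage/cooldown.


DPS = damage / cooldown
= 1000 / 15
= 66.67

66.67 DPS


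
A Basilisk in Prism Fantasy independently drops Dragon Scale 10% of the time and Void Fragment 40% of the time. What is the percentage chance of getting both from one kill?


For independent events, P(both) = P(A) * P(B)
= 10% * 40%
= 400 / 100 %
= 4.0%

4.0%


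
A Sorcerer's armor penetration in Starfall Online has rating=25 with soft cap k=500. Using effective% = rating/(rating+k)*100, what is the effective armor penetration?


effective% = rating / (rating + k) * 100
= 25 / (25 + 500) * 100
= 25 / 525 * 100
= 0.047619 * 100
= 4.76%

4.76%


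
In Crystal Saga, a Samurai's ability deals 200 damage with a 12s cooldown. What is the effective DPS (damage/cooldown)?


DPS = damage / cooldown
= 200 / 12
= 16.67

16.67 DPS


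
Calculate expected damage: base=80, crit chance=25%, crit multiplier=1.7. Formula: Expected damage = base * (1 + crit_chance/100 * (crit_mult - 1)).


E[dmg] = base * (1 + crit_chance * (crit_mult - 1))
cc as decimal = 25/100 = 0.25
cm - 1 = 1.7 - 1 = 0.7
Bonus factor = 0.25 * 0.7 = 0.175
Total multiplier = 1 + 0.175 = 1.175
Expected damage = 80 * 1.175 = 94.00

94.00 damage


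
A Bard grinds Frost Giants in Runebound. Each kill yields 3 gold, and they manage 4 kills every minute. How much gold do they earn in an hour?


Gold per minute = 3 * 4 = 12
Gold per hour = 12 * 60 = 720

720 gold/hour


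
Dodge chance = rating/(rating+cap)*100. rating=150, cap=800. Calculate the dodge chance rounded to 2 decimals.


dodge% = 150 / (150 + 800) * 100
= 150 / 950 * 100
= 0.157895 * 100
= 15.79%

15.79%


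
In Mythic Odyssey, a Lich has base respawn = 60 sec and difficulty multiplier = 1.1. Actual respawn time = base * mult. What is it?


Respawn time = base * multiplier
= 60 * 1.1
= 66.0 seconds

66.0 seconds


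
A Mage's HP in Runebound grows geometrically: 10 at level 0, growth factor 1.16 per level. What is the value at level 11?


value = base * growth^level
= 10 * 1.16^11
= 10 * 5.117265
= 51.17

51.17 HP


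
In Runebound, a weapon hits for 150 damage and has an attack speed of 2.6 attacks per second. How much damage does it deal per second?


DPS = damage * attack_speed
= 150 * 2.6
= 390.0

390.0 DPS


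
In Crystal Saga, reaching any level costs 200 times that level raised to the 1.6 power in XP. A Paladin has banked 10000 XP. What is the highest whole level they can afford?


XP = 200 * level^1.6, so level = (XP / 200)^(1/1.6)
= (10000 / 200)^(1/1.6)
= 50.0^0.625
= 11.5307
Floor: level = 11

level 11


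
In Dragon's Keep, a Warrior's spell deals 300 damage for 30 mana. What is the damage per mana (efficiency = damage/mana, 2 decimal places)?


Efficiency = damage / mana
= 300 / 30
= 10.00

10.00 dmg/mana


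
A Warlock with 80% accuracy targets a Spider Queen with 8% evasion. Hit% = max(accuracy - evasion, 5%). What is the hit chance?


accuracy - evasion = 80 - 8 = 72
Apply floor: max(72, 5) = 72
Hit chance = 72%

72%


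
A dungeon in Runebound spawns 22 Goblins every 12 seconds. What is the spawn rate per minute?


Spawns per minute = count * (60 / interval)
= 22 * (60 / 12)
= 22 * 5.0
= 110.0

110.0 per minute


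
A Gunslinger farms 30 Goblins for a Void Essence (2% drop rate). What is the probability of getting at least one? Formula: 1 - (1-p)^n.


P(at least one) = 1 - P(none) = 1 - (1-p)^n
p = 2/100 = 0.02
1 - p = 0.98
(1 - p)^30 = 0.98^30 = 0.545484
P(at least one) = 1 - 0.545484 = 0.4545

0.4545


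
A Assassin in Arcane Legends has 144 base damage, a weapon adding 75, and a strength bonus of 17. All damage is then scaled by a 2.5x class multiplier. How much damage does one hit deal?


Sum base + weapon + str = 144 + 75 + 17 = 236
Multiply by 2.5:
236 * 2.5 = 590.0

590.0 damage


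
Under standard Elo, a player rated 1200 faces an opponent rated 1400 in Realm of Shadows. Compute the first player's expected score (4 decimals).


Elo expected score: Ea = 1/(1 + 10^((Rb-Ra)/400))
Rb - Ra = 1400 - 1200 = 200
(Rb-Ra)/400 = 200/400 = 0.5
10^0.5 = 3.162278
Ea = 1/(1 + 3.162278) = 1/4.162278 = 0.2403

0.2403


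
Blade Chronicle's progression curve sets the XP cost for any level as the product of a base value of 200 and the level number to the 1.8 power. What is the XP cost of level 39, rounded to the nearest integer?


XP = 200 * level^1.8
Substitute level = 39:
XP = 200 * 39^1.8
= 200 * 730.9982
= 146200

146200 XP


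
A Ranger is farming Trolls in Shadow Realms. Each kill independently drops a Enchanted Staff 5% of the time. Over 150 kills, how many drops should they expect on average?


Expected drops = kills * (drop_rate / 100)
= 150 * (5 / 100)
= 150 * 0.05
= 7.5

7.5 drops


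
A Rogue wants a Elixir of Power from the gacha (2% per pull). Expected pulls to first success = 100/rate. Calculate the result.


Expected pulls for a geometric distribution = 1/p = 100 / rate%
= 100 / 2
= 50.0

50.0 pulls


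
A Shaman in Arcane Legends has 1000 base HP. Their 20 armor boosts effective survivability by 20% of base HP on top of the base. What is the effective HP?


EHP = 1000 * (1 + 20/100)
= 1000 * (1 + 0.2)
= 1000 * 1.2
= 1200.0

1200.0 EHP


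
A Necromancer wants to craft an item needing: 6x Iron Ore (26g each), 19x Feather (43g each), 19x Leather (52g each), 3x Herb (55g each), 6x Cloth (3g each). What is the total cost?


Cost breakdown:
  Iron Ore: 6 * 26 = 156
  Feather: 19 * 43 = 817
  Leather: 19 * 52 = 988
  Herb: 3 * 55 = 165
  Cloth: 6 * 3 = 18
Total = 156 + 817 + 988 + 165 + 18 = 2144

2144 gold


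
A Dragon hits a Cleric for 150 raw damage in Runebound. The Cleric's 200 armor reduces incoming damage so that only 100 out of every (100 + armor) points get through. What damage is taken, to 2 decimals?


actual = 150 * 100 / (100 + 200)
= 150 * 100 / 300
= 15000 / 300
= 50.00

50.00 damage


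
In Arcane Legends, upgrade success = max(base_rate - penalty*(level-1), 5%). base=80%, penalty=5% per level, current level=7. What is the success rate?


raw_rate = 80 - 5 * (7 - 1)
= 80 - 5 * 6
= 80 - 30
= 50
Apply floor: max(50, 5) = 50%

50%


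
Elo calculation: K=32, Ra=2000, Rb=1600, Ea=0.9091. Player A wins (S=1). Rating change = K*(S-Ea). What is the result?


Elo update: delta = K * (S - Ea), where S = 1 (wins)
S - Ea = 1 - 0.9091 = 0.0909
Rating change = 32 * 0.0909
= 2.91

2.91 rating points


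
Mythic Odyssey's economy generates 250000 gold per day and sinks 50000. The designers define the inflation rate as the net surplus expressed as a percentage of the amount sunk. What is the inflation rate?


Net gold = 250000 - 50000 = 200000
Inflation rate = net / sunk * 100 = 200000 / 50000 * 100
= 4.0 * 100
= 400.00%

400.00%


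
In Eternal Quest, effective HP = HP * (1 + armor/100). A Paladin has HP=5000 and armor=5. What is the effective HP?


EHP = 5000 * (1 + 5/100)
= 5000 * (1 + 0.05)
= 5000 * 1.05
= 5250.0

5250.0 EHP


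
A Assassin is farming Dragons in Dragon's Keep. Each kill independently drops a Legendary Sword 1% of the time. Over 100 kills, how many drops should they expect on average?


Expected drops = kills * (drop_rate / 100)
= 100 * (1 / 100)
= 100 * 0.01
= 1.0

1.0 drops


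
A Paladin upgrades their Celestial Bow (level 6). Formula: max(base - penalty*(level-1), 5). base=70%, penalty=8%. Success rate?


raw_rate = 70 - 8 * (6 - 1)
= 70 - 8 * 5
= 70 - 40
= 30
Apply floor: max(30, 5) = 30%

30%


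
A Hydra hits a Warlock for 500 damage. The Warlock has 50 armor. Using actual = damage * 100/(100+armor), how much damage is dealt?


actual = 500 * 100 / (100 + 50)
= 500 * 100 / 150
= 50000 / 150
= 333.33

333.33 damage


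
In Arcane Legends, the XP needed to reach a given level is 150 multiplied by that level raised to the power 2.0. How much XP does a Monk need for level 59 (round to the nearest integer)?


XP = 150 * level^2.0
Substitute level = 59:
XP = 150 * 59^2.0
= 150 * 3481.0
= 522150

522150 XP


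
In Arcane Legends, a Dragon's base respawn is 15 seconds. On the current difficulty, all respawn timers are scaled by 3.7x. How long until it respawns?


Respawn time = base * multiplier
= 15 * 3.7
= 55.5 seconds

55.5 seconds


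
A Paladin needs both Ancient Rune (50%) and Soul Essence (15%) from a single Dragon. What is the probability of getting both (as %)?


For independent events, P(both) = P(A) * P(B)
= 50% * 15%
= 750 / 100 %
= 7.5%

7.5%


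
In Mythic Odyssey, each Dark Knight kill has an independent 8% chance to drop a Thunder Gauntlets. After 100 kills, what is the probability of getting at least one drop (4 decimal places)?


P(at least one) = 1 - P(none) = 1 - (1-p)^n
p = 8/100 = 0.08
1 - p = 0.92
(1 - p)^100 = 0.92^100 = 0.000239
P(at least one) = 1 - 0.000239 = 0.9998

0.9998


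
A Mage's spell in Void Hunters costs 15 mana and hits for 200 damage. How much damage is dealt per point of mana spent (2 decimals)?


Efficiency = damage / mana
= 200 / 15
= 13.33

13.33 dmg/mana


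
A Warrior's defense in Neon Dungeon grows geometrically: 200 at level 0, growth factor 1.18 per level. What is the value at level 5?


value = base * growth^level
= 200 * 1.18^5
= 200 * 2.287758
= 457.55

457.55 defense


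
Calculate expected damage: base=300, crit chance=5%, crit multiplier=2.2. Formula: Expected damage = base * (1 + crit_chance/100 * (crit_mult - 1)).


E[dmg] = base * (1 + crit_chance * (crit_mult - 1))
cc as decimal = 5/100 = 0.05
cm - 1 = 2.2 - 1 = 1.2
Bonus factor = 0.05 * 1.2 = 0.06
Total multiplier = 1 + 0.06 = 1.06
Expected damage = 300 * 1.06 = 318.00

318.00 damage


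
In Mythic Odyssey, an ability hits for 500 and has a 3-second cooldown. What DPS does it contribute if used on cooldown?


DPS = damage / cooldown
= 500 / 3
= 166.67

166.67 DPS


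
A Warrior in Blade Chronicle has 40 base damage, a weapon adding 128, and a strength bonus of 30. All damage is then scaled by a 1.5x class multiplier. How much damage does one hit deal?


Sum base + weapon + str = 40 + 128 + 30 = 198
Multiply by 1.5:
198 * 1.5 = 297.0

297.0 damage


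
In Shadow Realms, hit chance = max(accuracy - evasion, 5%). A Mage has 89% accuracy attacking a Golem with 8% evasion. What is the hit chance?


accuracy - evasion = 89 - 8 = 81
Apply floor: max(81, 5) = 81
Hit chance = 81%

81%


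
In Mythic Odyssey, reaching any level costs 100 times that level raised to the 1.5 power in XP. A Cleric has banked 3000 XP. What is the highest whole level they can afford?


XP = 100 * level^1.5, so level = (XP / 100)^(1/1.5)
= (3000 / 100)^(1/1.5)
= 30.0^0.6667
= 9.6549
Floor: level = 9

level 9


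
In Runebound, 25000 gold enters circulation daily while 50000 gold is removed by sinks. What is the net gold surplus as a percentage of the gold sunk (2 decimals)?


Net gold = 25000 - 50000 = -25000
Inflation rate = net / sunk * 100 = -25000 / 50000 * 100
= -0.5 * 100
= -50.00%

-50.00%


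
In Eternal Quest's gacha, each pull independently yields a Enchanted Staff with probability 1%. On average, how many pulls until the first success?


Expected pulls for a geometric distribution = 1/p = 100 / rate%
= 100 / 1
= 100.0

100.0 pulls


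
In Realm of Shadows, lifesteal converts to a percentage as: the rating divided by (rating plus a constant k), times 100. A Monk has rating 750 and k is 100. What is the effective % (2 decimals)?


effective% = rating / (rating + k) * 100
= 750 / (750 + 100) * 100
= 750 / 850 * 100
= 0.882353 * 100
= 88.24%

88.24%


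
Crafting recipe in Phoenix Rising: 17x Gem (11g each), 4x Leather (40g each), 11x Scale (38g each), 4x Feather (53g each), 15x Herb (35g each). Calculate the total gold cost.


Cost breakdown:
  Gem: 17 * 11 = 187
  Leather: 4 * 40 = 160
  Scale: 11 * 38 = 418
  Feather: 4 * 53 = 212
  Herb: 15 * 35 = 525
Total = 187 + 160 + 418 + 212 + 525 = 1502

1502 gold


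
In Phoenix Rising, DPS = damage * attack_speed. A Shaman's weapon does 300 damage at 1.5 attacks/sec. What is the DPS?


DPS = damage * attack_speed
= 300 * 1.5
= 450.0

450.0 DPS


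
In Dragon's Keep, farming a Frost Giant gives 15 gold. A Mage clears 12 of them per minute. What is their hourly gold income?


Gold per minute = 15 * 12 = 180
Gold per hour = 180 * 60 = 10800

10800 gold/hour


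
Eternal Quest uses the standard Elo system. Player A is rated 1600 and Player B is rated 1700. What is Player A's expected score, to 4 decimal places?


Elo expected score: Ea = 1/(1 + 10^((Rb-Ra)/400))
Rb - Ra = 1700 - 1600 = 100
(Rb-Ra)/400 = 100/400 = 0.25
10^0.25 = 1.778279
Ea = 1/(1 + 1.778279) = 1/2.778279 = 0.3599

0.3599


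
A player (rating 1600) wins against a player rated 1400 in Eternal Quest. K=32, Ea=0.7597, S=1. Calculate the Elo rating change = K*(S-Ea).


Elo update: delta = K * (S - Ea), where S = 1 (wins)
S - Ea = 1 - 0.7597 = 0.2403
Rating change = 32 * 0.2403
= 7.69

7.69 rating points


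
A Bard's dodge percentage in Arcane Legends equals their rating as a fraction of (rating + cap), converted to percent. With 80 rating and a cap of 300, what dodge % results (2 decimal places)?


dodge% = 80 / (80 + 300) * 100
= 80 / 380 * 100
= 0.210526 * 100
= 21.05%

21.05%


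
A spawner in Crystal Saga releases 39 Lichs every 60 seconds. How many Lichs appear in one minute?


Spawns per minute = count * (60 / interval)
= 39 * (60 / 60)
= 39 * 1.0
= 39.0

39.0 per minute


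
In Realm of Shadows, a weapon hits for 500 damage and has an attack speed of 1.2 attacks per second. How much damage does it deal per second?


DPS = damage * attack_speed
= 500 * 1.2
= 600.0

600.0 DPS


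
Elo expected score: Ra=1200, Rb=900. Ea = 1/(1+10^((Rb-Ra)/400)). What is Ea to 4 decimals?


Elo expected score: Ea = 1/(1 + 10^((Rb-Ra)/400))
Rb - Ra = 900 - 1200 = -300
(Rb-Ra)/400 = -300/400 = -0.75
10^-0.75 = 0.177828
Ea = 1/(1 + 0.177828) = 1/1.177828 = 0.8490

0.8490


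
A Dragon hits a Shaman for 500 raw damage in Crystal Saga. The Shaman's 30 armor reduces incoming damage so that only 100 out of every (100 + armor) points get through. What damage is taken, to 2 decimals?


actual = 500 * 100 / (100 + 30)
= 500 * 100 / 130
= 50000 / 130
= 384.62

384.62 damage


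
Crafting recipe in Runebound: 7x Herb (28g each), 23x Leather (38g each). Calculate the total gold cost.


Cost breakdown:
  Herb: 7 * 28 = 196
  Leather: 23 * 38 = 874
Total = 196 + 874 = 1070

1070 gold


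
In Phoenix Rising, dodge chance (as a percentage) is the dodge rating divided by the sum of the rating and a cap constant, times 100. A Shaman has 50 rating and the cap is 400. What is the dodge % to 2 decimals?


dodge% = 50 / (50 + 400) * 100
= 50 / 450 * 100
= 0.111111 * 100
= 11.11%

11.11%


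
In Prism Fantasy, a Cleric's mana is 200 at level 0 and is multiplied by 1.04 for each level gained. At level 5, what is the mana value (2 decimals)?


value = base * growth^level
= 200 * 1.04^5
= 200 * 1.216653
= 243.33

243.33 mana


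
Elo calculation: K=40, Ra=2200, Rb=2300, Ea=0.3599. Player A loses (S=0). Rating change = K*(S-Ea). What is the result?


Elo update: delta = K * (S - Ea), where S = 0 (loses)
S - Ea = 0 - 0.3599 = -0.3599
Rating change = 40 * -0.3599
= -14.40

-14.40 rating points


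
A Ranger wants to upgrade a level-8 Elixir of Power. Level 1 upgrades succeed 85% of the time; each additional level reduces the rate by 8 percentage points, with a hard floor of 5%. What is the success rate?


raw_rate = 85 - 8 * (8 - 1)
= 85 - 8 * 7
= 85 - 56
= 29
Apply floor: max(29, 5) = 29%

29%


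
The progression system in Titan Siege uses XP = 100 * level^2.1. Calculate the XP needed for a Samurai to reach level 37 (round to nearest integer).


XP = 100 * level^2.1
Substitute level = 37:
XP = 100 * 37^2.1
= 100 * 1964.3715
= 196437

196437 XP


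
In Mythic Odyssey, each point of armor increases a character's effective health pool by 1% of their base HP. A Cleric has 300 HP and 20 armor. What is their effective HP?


EHP = 300 * (1 + 20/100)
= 300 * (1 + 0.2)
= 300 * 1.2
= 360.0

360.0 EHP


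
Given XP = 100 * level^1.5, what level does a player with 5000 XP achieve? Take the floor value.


XP = 100 * level^1.5, so level = (XP / 100)^(1/1.5)
= (5000 / 100)^(1/1.5)
= 50.0^0.6667
= 13.5721
Floor: level = 13

level 13


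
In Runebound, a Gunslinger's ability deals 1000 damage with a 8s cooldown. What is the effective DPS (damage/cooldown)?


DPS = damage / cooldown
= 1000 / 8
= 125.00

125.00 DPS


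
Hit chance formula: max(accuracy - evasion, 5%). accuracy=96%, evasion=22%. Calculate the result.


accuracy - evasion = 96 - 22 = 74
Apply floor: max(74, 5) = 74
Hit chance = 74%

74%


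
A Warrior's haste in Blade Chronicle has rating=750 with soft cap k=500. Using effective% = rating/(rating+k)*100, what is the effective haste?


effective% = rating / (rating + k) * 100
= 750 / (750 + 500) * 100
= 750 / 1250 * 100
= 0.6 * 100
= 60.00%

60.00%


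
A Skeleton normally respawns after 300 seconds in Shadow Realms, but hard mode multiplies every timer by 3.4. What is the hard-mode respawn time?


Respawn time = base * multiplier
= 300 * 3.4
= 1020.0 seconds

1020.0 seconds


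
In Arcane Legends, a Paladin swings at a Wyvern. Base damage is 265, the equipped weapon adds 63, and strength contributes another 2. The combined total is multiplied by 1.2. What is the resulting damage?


Sum base + weapon + str = 265 + 63 + 2 = 330
Multiply by 1.2:
330 * 1.2 = 396.0

396.0 damage


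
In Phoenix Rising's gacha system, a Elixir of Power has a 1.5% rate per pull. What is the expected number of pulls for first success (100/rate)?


Expected pulls for a geometric distribution = 1/p = 100 / rate%
= 100 / 1.5
= 66.67

66.67 pulls


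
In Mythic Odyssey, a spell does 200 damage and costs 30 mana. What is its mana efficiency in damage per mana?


Efficiency = damage / mana
= 200 / 30
= 6.67

6.67 dmg/mana


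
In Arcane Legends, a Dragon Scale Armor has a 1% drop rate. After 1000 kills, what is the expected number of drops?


Expected drops = kills * (drop_rate / 100)
= 1000 * (1 / 100)
= 1000 * 0.01
= 10.0

10.0 drops


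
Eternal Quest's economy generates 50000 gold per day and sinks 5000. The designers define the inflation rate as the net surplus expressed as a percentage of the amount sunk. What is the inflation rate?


Net gold = 50000 - 5000 = 45000
Inflation rate = net / sunk * 100 = 45000 / 5000 * 100
= 9.0 * 100
= 900.00%

900.00%


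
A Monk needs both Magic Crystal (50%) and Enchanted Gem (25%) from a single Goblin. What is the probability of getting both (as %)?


For independent events, P(both) = P(A) * P(B)
= 50% * 25%
= 1250 / 100 %
= 12.5%

12.5%


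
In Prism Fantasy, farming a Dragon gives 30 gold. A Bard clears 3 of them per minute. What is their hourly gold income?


Gold per minute = 30 * 3 = 90
Gold per hour = 90 * 60 = 5400

5400 gold/hour


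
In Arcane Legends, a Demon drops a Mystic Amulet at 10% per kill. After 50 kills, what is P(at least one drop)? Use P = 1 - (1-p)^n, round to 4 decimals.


P(at least one) = 1 - P(none) = 1 - (1-p)^n
p = 10/100 = 0.1
1 - p = 0.9
(1 - p)^50 = 0.9^50 = 0.005154
P(at least one) = 1 - 0.005154 = 0.9948

0.9948


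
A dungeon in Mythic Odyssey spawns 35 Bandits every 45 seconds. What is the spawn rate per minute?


Spawns per minute = count * (60 / interval)
= 35 * (60 / 45)
= 35 * 1.3333
= 46.67

46.67 per minute


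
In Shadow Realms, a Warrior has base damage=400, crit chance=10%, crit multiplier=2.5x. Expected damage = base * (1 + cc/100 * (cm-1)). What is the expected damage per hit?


E[dmg] = base * (1 + crit_chance * (crit_mult - 1))
cc as decimal = 10/100 = 0.1
cm - 1 = 2.5 - 1 = 1.5
Bonus factor = 0.1 * 1.5 = 0.15
Total multiplier = 1 + 0.15 = 1.15
Expected damage = 400 * 1.15 = 460.00

460.00 damage


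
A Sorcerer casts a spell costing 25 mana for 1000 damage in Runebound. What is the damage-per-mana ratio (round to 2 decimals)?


Efficiency = damage / mana
= 1000 / 25
= 40.00

40.00 dmg/mana


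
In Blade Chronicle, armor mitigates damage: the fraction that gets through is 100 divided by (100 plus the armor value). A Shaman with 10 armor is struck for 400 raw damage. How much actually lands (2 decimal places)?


actual = 400 * 100 / (100 + 10)
= 400 * 100 / 110
= 40000 / 110
= 363.64

363.64 damage


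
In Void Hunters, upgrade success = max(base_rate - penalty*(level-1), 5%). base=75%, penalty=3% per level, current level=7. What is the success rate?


raw_rate = 75 - 3 * (7 - 1)
= 75 - 3 * 6
= 75 - 18
= 57
Apply floor: max(57, 5) = 57%

57%


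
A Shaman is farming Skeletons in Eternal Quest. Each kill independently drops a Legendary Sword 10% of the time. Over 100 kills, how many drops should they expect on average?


Expected drops = kills * (drop_rate / 100)
= 100 * (10 / 100)
= 100 * 0.1
= 10.0

10.0 drops


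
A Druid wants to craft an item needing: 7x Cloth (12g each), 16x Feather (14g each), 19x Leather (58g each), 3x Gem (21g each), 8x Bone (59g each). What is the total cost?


Cost breakdown:
  Cloth: 7 * 12 = 84
  Feather: 16 * 14 = 224
  Leather: 19 * 58 = 1102
  Gem: 3 * 21 = 63
  Bone: 8 * 59 = 472
Total = 84 + 224 + 1102 + 63 + 472 = 1945

1945 gold


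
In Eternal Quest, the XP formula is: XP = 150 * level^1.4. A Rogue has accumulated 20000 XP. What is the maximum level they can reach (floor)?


XP = 150 * level^1.4, so level = (XP / 150)^(1/1.4)
= (20000 / 150)^(1/1.4)
= 133.3333^0.7143
= 32.9468
Floor: level = 32

level 32


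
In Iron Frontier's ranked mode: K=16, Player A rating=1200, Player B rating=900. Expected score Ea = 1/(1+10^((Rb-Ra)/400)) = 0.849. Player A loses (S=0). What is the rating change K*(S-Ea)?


Elo update: delta = K * (S - Ea), where S = 0 (loses)
S - Ea = 0 - 0.849 = -0.849
Rating change = 16 * -0.849
= -13.58

-13.58 rating points


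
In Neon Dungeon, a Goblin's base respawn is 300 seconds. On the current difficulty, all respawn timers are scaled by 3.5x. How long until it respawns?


Respawn time = base * multiplier
= 300 * 3.5
= 1050.0 seconds

1050.0 seconds


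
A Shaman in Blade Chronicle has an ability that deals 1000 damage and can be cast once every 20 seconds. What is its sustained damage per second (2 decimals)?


DPS = damage / cooldown
= 1000 / 20
= 50.00

50.00 DPS


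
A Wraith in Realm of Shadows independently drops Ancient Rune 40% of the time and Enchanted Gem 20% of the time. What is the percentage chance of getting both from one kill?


For independent events, P(both) = P(A) * P(B)
= 40% * 20%
= 800 / 100 %
= 8.0%

8.0%


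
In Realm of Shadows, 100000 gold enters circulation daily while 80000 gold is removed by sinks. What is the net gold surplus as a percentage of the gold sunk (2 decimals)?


Net gold = 100000 - 80000 = 20000
Inflation rate = net / sunk * 100 = 20000 / 80000 * 100
= 0.25 * 100
= 25.00%

25.00%


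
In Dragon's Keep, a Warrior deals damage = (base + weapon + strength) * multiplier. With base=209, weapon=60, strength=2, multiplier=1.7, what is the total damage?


Sum base + weapon + str = 209 + 60 + 2 = 271
Multiply by 1.7:
271 * 1.7 = 460.7

460.7 damage


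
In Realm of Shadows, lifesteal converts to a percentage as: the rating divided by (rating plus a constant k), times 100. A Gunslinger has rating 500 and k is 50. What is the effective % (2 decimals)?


effective% = rating / (rating + k) * 100
= 500 / (500 + 50) * 100
= 500 / 550 * 100
= 0.909091 * 100
= 90.91%

90.91%


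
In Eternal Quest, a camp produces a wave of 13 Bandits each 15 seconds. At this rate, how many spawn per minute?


Spawns per minute = count * (60 / interval)
= 13 * (60 / 15)
= 13 * 4.0
= 52.0

52.0 per minute


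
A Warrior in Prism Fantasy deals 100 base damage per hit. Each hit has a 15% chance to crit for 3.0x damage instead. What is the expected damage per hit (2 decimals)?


E[dmg] = base * (1 + crit_chance * (crit_mult - 1))
cc as decimal = 15/100 = 0.15
cm - 1 = 3.0 - 1 = 2.0
Bonus factor = 0.15 * 2.0 = 0.3
Total multiplier = 1 + 0.3 = 1.3
Expected damage = 100 * 1.3 = 130.00

130.00 damage


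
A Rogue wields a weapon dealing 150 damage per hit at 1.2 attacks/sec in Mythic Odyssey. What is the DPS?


DPS = damage * attack_speed
= 150 * 1.2
= 180.0

180.0 DPS


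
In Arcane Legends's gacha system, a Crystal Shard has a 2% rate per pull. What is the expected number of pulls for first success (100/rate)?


Expected pulls for a geometric distribution = 1/p = 100 / rate%
= 100 / 2
= 50.0

50.0 pulls


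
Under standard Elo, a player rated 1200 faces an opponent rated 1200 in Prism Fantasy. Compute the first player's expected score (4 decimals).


Elo expected score: Ea = 1/(1 + 10^((Rb-Ra)/400))
Rb - Ra = 1200 - 1200 = 0
(Rb-Ra)/400 = 0/400 = 0.0
10^0.0 = 1.0
Ea = 1/(1 + 1.0) = 1/2.0 = 0.5000

0.5000


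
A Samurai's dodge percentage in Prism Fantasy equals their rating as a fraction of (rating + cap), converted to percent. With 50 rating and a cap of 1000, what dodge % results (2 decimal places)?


dodge% = 50 / (50 + 1000) * 100
= 50 / 1050 * 100
= 0.047619 * 100
= 4.76%

4.76%


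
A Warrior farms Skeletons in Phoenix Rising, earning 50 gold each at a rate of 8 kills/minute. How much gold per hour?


Gold per minute = 50 * 8 = 400
Gold per hour = 400 * 60 = 24000

24000 gold/hour


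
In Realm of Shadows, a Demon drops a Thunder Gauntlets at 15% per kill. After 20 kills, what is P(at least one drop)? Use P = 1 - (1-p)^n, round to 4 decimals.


P(at least one) = 1 - P(none) = 1 - (1-p)^n
p = 15/100 = 0.15
1 - p = 0.85
(1 - p)^20 = 0.85^20 = 0.038760
P(at least one) = 1 - 0.038760 = 0.9612

0.9612


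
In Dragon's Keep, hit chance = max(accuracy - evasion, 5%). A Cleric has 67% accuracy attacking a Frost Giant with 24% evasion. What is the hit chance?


accuracy - evasion = 67 - 24 = 43
Apply floor: max(43, 5) = 43
Hit chance = 43%

43%


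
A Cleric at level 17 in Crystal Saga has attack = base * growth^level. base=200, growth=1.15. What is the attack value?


value = base * growth^level
= 200 * 1.15^17
= 200 * 10.761264
= 2152.25

2152.25 attack


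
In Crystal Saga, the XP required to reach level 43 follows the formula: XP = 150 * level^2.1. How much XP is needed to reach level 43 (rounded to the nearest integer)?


XP = 150 * level^2.1
Substitute level = 43:
XP = 150 * 43^2.1
= 150 * 2693.294
= 403994

403994 XP


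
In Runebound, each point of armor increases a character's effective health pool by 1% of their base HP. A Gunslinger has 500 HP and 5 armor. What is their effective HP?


EHP = 500 * (1 + 5/100)
= 500 * (1 + 0.05)
= 500 * 1.05
= 525.0

525.0 EHP


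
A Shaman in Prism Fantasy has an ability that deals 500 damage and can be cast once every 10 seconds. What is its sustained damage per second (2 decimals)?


DPS = damage / cooldown
= 500 / 10
= 50.00

50.00 DPS


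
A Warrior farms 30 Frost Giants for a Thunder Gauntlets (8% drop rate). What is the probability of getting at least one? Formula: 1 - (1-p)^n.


P(at least one) = 1 - P(none) = 1 - (1-p)^n
p = 8/100 = 0.08
1 - p = 0.92
(1 - p)^30 = 0.92^30 = 0.081966
P(at least one) = 1 - 0.081966 = 0.9180

0.9180


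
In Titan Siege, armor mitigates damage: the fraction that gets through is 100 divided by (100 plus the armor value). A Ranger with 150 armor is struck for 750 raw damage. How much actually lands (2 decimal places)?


actual = 750 * 100 / (100 + 150)
= 750 * 100 / 250
= 75000 / 250
= 300.00

300.00 damage


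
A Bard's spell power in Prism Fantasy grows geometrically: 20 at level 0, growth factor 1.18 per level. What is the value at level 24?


value = base * growth^level
= 20 * 1.18^24
= 20 * 53.109006
= 1062.18

1062.18 spell power


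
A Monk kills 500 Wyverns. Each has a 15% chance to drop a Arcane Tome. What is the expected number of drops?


Expected drops = kills * (drop_rate / 100)
= 500 * (15 / 100)
= 500 * 0.15
= 75.0

75.0 drops


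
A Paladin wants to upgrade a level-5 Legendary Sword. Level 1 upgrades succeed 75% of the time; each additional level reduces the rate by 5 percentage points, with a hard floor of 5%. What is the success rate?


raw_rate = 75 - 5 * (5 - 1)
= 75 - 5 * 4
= 75 - 20
= 55
Apply floor: max(55, 5) = 55%

55%


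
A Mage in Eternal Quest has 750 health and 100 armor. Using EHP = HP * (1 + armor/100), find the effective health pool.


EHP = 750 * (1 + 100/100)
= 750 * (1 + 1.0)
= 750 * 2.0
= 1500.0

1500.0 EHP


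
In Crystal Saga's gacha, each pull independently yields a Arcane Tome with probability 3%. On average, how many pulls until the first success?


Expected pulls for a geometric distribution = 1/p = 100 / rate%
= 100 / 3
= 33.33

33.33 pulls


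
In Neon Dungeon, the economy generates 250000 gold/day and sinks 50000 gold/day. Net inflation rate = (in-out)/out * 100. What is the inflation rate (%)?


Net gold = 250000 - 50000 = 200000
Inflation rate = net / sunk * 100 = 200000 / 50000 * 100
= 4.0 * 100
= 400.00%

400.00%


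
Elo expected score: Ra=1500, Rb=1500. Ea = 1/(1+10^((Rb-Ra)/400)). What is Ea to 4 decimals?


Elo expected score: Ea = 1/(1 + 10^((Rb-Ra)/400))
Rb - Ra = 1500 - 1500 = 0
(Rb-Ra)/400 = 0/400 = 0.0
10^0.0 = 1.0
Ea = 1/(1 + 1.0) = 1/2.0 = 0.5000

0.5000


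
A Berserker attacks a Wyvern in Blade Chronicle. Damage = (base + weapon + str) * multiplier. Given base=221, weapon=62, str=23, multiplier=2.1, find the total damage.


Sum base + weapon + str = 221 + 62 + 23 = 306
Multiply by 2.1:
306 * 2.1 = 642.6

642.6 damage


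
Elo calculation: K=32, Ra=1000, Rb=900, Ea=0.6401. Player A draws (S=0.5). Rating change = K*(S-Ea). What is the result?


Elo update: delta = K * (S - Ea), where S = 0.5 (draws)
S - Ea = 0.5 - 0.6401 = -0.1401
Rating change = 32 * -0.1401
= -4.48

-4.48 rating points


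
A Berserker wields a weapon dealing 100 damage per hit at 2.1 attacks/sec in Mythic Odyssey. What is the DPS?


DPS = damage * attack_speed
= 100 * 2.1
= 210.0

210.0 DPS


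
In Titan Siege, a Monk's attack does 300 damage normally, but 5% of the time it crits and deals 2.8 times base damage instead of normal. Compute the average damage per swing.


E[dmg] = base * (1 + crit_chance * (crit_mult - 1))
cc as decimal = 5/100 = 0.05
cm - 1 = 2.8 - 1 = 1.8
Bonus factor = 0.05 * 1.8 = 0.09
Total multiplier = 1 + 0.09 = 1.09
Expected damage = 300 * 1.09 = 327.00

327.00 damage


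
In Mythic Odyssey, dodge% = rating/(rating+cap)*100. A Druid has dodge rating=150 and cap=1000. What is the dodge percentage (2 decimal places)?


dodge% = 150 / (150 + 1000) * 100
= 150 / 1150 * 100
= 0.130435 * 100
= 13.04%

13.04%


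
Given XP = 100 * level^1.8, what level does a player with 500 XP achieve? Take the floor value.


XP = 100 * level^1.8, so level = (XP / 100)^(1/1.8)
= (500 / 100)^(1/1.8)
= 5.0^0.5556
= 2.4452
Floor: level = 2

level 2


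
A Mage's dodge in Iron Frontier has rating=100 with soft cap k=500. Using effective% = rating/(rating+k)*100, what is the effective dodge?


effective% = rating / (rating + k) * 100
= 100 / (100 + 500) * 100
= 100 / 600 * 100
= 0.166667 * 100
= 16.67%

16.67%


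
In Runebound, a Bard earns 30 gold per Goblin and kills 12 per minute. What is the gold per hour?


Gold per minute = 30 * 12 = 360
Gold per hour = 360 * 60 = 21600

21600 gold/hour


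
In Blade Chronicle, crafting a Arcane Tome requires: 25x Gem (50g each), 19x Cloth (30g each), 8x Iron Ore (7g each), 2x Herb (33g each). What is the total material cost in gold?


Cost breakdown:
  Gem: 25 * 50 = 1250
  Cloth: 19 * 30 = 570
  Iron Ore: 8 * 7 = 56
  Herb: 2 * 33 = 66
Total = 1250 + 570 + 56 + 66 = 1942

1942 gold


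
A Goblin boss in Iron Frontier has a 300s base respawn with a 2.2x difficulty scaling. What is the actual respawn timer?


Respawn time = base * multiplier
= 300 * 2.2
= 660.0 seconds

660.0 seconds


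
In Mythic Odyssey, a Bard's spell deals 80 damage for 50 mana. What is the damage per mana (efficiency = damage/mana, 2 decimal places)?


Efficiency = damage / mana
= 80 / 50
= 1.60

1.60 dmg/mana


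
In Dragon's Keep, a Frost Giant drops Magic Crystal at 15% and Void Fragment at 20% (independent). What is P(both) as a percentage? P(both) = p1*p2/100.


For independent events, P(both) = P(A) * P(B)
= 15% * 20%
= 300 / 100 %
= 3.0%

3.0%


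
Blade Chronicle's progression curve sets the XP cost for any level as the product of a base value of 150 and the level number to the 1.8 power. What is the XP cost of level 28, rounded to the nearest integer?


XP = 150 * level^1.8
Substitute level = 28:
XP = 150 * 28^1.8
= 150 * 402.6099
= 60391

60391 XP


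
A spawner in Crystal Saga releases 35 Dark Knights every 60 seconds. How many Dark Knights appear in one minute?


Spawns per minute = count * (60 / interval)
= 35 * (60 / 60)
= 35 * 1.0
= 35.0

35.0 per minute


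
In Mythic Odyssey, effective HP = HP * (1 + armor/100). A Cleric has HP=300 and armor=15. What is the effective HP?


EHP = 300 * (1 + 15/100)
= 300 * (1 + 0.15)
= 300 * 1.15
= 345.0

345.0 EHP


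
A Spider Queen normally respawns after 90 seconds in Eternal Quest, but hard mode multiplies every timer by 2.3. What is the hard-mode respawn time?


Respawn time = base * multiplier
= 90 * 2.3
= 207.0 seconds

207.0 seconds


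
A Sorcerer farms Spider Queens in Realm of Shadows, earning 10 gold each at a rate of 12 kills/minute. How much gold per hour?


Gold per minute = 10 * 12 = 120
Gold per hour = 120 * 60 = 7200

7200 gold/hour


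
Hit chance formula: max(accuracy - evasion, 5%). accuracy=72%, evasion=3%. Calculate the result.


accuracy - evasion = 72 - 3 = 69
Apply floor: max(69, 5) = 69
Hit chance = 69%

69%
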